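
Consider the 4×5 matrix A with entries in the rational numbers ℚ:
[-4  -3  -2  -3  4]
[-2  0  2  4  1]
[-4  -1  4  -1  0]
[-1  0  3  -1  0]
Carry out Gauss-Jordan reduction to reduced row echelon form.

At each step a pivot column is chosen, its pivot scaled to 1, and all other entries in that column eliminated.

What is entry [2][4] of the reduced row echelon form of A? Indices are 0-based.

[1] R0 /= -4  ⇒  (1, 3/4, 1/2, 3/4, -1)
     R1 -= -2·R0  ⇒  (0, 3/2, 3, 11/2, -1)
     R2 -= -4·R0  ⇒  (0, 2, 6, 2, -4)
     R3 -= -1·R0  ⇒  (0, 3/4, 7/2, -1/4, -1)
[2] R1 /= 3/2  ⇒  (0, 1, 2, 11/3, -2/3)
     R0 -= 3/4·R1  ⇒  (1, 0, -1, -2, -1/2)
     R2 -= 2·R1  ⇒  (0, 0, 2, -16/3, -8/3)
     R3 -= 3/4·R1  ⇒  (0, 0, 2, -3, -1/2)
[3] R2 /= 2  ⇒  (0, 0, 1, -8/3, -4/3)
     R0 -= -1·R2  ⇒  (1, 0, 0, -14/3, -11/6)
     R1 -= 2·R2  ⇒  (0, 1, 0, 9, 2)
     R3 -= 2·R2  ⇒  (0, 0, 0, 7/3, 13/6)
[4] R3 /= 7/3  ⇒  (0, 0, 0, 1, 13/14)
     R0 -= -14/3·R3  ⇒  (1, 0, 0, 0, 5/2)
     R1 -= 9·R3  ⇒  (0, 1, 0, 0, -89/14)
     R2 -= -8/3·R3  ⇒  (0, 0, 1, 0, 8/7)

M[2][4] = 8/7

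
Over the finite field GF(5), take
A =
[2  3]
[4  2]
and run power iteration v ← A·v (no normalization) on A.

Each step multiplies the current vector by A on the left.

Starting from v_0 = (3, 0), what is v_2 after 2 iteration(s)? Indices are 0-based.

v_2 = (3, 3)

v_0 = (3, 0).
v_1 = A·v_0 = (1, 2).
v_2 = A·v_1 = (3, 3).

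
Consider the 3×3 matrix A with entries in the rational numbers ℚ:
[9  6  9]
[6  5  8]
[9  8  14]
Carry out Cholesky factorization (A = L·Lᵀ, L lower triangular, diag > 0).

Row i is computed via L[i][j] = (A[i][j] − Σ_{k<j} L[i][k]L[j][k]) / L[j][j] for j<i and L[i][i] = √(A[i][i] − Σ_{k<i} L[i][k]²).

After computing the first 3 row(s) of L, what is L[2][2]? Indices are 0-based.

Step 1: L[0][0] = √(9) = 3.
  L[1][0] = (6) / L[0][0] = 2.
Step 2: L[1][1] = √(1) = 1.
  L[2][0] = (9) / L[0][0] = 3.
  L[2][1] = (2) / L[1][1] = 2.
Step 3: L[2][2] = √(1) = 1.

L[2][2] = 1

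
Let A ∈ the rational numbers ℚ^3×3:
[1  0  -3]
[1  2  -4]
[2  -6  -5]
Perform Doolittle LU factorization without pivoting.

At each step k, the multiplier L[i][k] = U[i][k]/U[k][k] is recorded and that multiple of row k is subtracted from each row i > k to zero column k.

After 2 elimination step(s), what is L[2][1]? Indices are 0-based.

L[2][1] = -3

Step 1: pivot at (0,0) is 1.
  row1 ← row1 − (1)·row0  ⇒  L[1][0]=1, U row1=(0, 2, -1)
  row2 ← row2 − (2)·row0  ⇒  L[2][0]=2, U row2=(0, -6, 1)
Step 2: pivot at (1,1) is 2.
  row2 ← row2 − (-3)·row1  ⇒  L[2][1]=-3, U row2=(0, 0, -2)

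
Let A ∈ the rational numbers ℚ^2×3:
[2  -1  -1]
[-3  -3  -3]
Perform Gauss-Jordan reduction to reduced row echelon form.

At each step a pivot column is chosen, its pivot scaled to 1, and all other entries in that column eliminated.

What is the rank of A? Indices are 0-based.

rank = 2

step 1: normalize row 0 (÷2) = (1, -1/2, -1/2)
  row 1: subtract -3×row0 = (0, -9/2, -9/2)
step 2: normalize row 1 (÷-9/2) = (0, 1, 1)
  row 0: subtract -1/2×row1 = (1, 0, 0)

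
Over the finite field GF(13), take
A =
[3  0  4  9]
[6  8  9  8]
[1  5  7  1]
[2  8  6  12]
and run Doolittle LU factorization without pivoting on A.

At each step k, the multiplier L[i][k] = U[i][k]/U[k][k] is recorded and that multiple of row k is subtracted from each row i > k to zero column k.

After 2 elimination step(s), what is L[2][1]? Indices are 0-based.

L[2][1] = 12

k=0: U[0][0]=3
  eliminate (1,0): mult=2, new row 1: (0, 8, 1, 3); set L[1][0]=2
  eliminate (2,0): mult=9, new row 2: (0, 5, 10, 11); set L[2][0]=9
  eliminate (3,0): mult=5, new row 3: (0, 8, 12, 6); set L[3][0]=5
k=1: U[1][1]=8
  eliminate (2,1): mult=12, new row 2: (0, 0, 11, 1); set L[2][1]=12
  eliminate (3,1): mult=1, new row 3: (0, 0, 11, 3); set L[3][1]=1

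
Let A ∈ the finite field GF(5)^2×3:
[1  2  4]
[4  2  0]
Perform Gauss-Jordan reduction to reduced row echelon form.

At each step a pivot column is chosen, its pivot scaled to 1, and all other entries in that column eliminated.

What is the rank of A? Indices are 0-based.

[1] R0 /= 1  ⇒  (1, 2, 4)
     R1 -= 4·R0  ⇒  (0, 4, 4)
[2] R1 /= 4  ⇒  (0, 1, 1)
     R0 -= 2·R1  ⇒  (1, 0, 2)

rank = 2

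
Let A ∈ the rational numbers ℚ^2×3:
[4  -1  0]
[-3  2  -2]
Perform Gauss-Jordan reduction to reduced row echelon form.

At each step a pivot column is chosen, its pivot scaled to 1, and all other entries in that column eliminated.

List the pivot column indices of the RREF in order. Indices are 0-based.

pivot(0,0)=4: scale R0 → (1, -1/4, 0)
  clear (1,0): R1 −= (-3)R0 → (0, 5/4, -2)
pivot(1,1)=5/4: scale R1 → (0, 1, -8/5)
  clear (0,1): R0 −= (-1/4)R1 → (1, 0, -2/5)

pivot columns: 0, 1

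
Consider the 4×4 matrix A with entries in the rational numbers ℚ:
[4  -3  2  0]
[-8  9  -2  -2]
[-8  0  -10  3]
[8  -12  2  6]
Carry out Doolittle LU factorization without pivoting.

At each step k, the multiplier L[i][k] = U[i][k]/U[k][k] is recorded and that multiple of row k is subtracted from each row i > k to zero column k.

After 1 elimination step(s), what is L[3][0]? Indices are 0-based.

Step 1: pivot at (0,0) is 4.
  row1 ← row1 − (-2)·row0  ⇒  L[1][0]=-2, U row1=(0, 3, 2, -2)
  row2 ← row2 − (-2)·row0  ⇒  L[2][0]=-2, U row2=(0, -6, -6, 3)
  row3 ← row3 − (2)·row0  ⇒  L[3][0]=2, U row3=(0, -6, -2, 6)

L[3][0] = 2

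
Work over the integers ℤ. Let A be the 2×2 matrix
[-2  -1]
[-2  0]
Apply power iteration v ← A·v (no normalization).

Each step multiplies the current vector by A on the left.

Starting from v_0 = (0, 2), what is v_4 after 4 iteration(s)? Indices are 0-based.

v_0 = (0, 2).
v_1 = A·v_0 = (-2, 0).
v_2 = A·v_1 = (4, 4).
v_3 = A·v_2 = (-12, -8).
v_4 = A·v_3 = (32, 24).

v_4 = (32, 24)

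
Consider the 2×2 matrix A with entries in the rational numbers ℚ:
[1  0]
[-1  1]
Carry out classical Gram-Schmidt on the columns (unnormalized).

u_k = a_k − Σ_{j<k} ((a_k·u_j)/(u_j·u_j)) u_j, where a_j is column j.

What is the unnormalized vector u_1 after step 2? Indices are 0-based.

u_1 = (1/2, 1/2)

Step 1: u_0 = a_0 = (1, -1).
Step 2: u_1 = a_1 − (-1/2)·u_0 = (1/2, 1/2).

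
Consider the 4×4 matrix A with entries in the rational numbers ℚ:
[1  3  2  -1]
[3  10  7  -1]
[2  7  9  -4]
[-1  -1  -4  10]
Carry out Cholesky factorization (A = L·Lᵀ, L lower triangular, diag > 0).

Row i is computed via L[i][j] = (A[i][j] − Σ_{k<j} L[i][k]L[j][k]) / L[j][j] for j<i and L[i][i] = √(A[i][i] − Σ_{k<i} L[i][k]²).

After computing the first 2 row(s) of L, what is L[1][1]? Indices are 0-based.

Step 1: L[0][0] = √(1) = 1.
  L[1][0] = (3) / L[0][0] = 3.
Step 2: L[1][1] = √(1) = 1.

L[1][1] = 1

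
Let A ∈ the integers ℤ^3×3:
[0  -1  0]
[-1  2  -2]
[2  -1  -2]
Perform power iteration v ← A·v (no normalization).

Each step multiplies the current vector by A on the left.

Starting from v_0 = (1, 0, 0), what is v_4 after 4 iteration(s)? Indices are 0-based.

v_4 = (7, -48, -9)

v_0 = (1, 0, 0).
v_1 = A·v_0 = (0, -1, 2).
v_2 = A·v_1 = (1, -6, -3).
v_3 = A·v_2 = (6, -7, 14).
v_4 = A·v_3 = (7, -48, -9).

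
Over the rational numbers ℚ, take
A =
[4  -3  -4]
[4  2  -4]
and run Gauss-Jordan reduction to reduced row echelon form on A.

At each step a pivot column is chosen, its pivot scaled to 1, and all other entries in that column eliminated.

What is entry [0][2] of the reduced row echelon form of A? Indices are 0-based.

M[0][2] = -1

pivot(0,0)=4: scale R0 → (1, -3/4, -1)
  clear (1,0): R1 −= (4)R0 → (0, 5, 0)
pivot(1,1)=5: scale R1 → (0, 1, 0)
  clear (0,1): R0 −= (-3/4)R1 → (1, 0, -1)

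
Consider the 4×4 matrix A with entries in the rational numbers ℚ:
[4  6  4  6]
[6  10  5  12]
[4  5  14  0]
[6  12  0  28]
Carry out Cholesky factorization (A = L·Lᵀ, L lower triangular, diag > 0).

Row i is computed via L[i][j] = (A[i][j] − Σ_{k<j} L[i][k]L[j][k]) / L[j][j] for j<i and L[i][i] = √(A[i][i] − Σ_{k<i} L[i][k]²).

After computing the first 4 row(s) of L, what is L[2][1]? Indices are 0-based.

L[2][1] = -1

Step 1: L[0][0] = √(4) = 2.
  L[1][0] = (6) / L[0][0] = 3.
Step 2: L[1][1] = √(1) = 1.
  L[2][0] = (4) / L[0][0] = 2.
  L[2][1] = (-1) / L[1][1] = -1.
Step 3: L[2][2] = √(9) = 3.
  L[3][0] = (6) / L[0][0] = 3.
  L[3][1] = (3) / L[1][1] = 3.
  L[3][2] = (-3) / L[2][2] = -1.
Step 4: L[3][3] = √(9) = 3.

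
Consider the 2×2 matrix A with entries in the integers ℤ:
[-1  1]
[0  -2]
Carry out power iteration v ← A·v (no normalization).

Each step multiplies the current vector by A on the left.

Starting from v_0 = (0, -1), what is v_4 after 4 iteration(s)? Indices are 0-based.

v_4 = (15, -16)

v_0 = (0, -1).
v_1 = A·v_0 = (-1, 2).
v_2 = A·v_1 = (3, -4).
v_3 = A·v_2 = (-7, 8).
v_4 = A·v_3 = (15, -16).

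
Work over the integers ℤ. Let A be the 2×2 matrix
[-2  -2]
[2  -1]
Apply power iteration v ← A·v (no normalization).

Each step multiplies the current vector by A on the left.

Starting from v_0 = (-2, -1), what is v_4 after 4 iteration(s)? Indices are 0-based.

v_0 = (-2, -1).
v_1 = A·v_0 = (6, -3).
v_2 = A·v_1 = (-6, 15).
v_3 = A·v_2 = (-18, -27).
v_4 = A·v_3 = (90, -9).

v_4 = (90, -9)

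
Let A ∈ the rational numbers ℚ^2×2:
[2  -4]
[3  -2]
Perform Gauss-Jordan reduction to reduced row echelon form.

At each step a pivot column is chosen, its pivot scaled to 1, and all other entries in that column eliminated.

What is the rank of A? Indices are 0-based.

[1] R0 /= 2  ⇒  (1, -2)
     R1 -= 3·R0  ⇒  (0, 4)
[2] R1 /= 4  ⇒  (0, 1)
     R0 -= -2·R1  ⇒  (1, 0)

rank = 2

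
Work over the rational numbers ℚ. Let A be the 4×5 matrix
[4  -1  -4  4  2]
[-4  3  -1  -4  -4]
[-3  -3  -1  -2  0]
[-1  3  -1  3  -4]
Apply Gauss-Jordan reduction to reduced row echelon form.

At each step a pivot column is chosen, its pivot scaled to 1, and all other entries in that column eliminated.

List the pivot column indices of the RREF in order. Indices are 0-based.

pivot columns: 0, 1, 2, 3

pivot(0,0)=4: scale R0 → (1, -1/4, -1, 1, 1/2)
  clear (1,0): R1 −= (-4)R0 → (0, 2, -5, 0, -2)
  clear (2,0): R2 −= (-3)R0 → (0, -15/4, -4, 1, 3/2)
  clear (3,0): R3 −= (-1)R0 → (0, 11/4, -2, 4, -7/2)
pivot(1,1)=2: scale R1 → (0, 1, -5/2, 0, -1)
  clear (0,1): R0 −= (-1/4)R1 → (1, 0, -13/8, 1, 1/4)
  clear (2,1): R2 −= (-15/4)R1 → (0, 0, -107/8, 1, -9/4)
  clear (3,1): R3 −= (11/4)R1 → (0, 0, 39/8, 4, -3/4)
pivot(2,2)=-107/8: scale R2 → (0, 0, 1, -8/107, 18/107)
  clear (0,2): R0 −= (-13/8)R2 → (1, 0, 0, 94/107, 56/107)
  clear (1,2): R1 −= (-5/2)R2 → (0, 1, 0, -20/107, -62/107)
  clear (3,2): R3 −= (39/8)R2 → (0, 0, 0, 467/107, -168/107)
pivot(3,3)=467/107: scale R3 → (0, 0, 0, 1, -168/467)
  clear (0,3): R0 −= (94/107)R3 → (1, 0, 0, 0, 392/467)
  clear (1,3): R1 −= (-20/107)R3 → (0, 1, 0, 0, -302/467)
  clear (2,3): R2 −= (-8/107)R3 → (0, 0, 1, 0, 66/467)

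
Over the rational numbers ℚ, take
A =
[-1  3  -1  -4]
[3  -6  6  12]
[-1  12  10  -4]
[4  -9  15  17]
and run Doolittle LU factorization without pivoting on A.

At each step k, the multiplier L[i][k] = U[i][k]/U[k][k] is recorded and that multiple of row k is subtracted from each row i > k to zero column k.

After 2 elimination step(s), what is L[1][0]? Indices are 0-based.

k=0: U[0][0]=-1
  eliminate (1,0): mult=-3, new row 1: (0, 3, 3, 0); set L[1][0]=-3
  eliminate (2,0): mult=1, new row 2: (0, 9, 11, 0); set L[2][0]=1
  eliminate (3,0): mult=-4, new row 3: (0, 3, 11, 1); set L[3][0]=-4
k=1: U[1][1]=3
  eliminate (2,1): mult=3, new row 2: (0, 0, 2, 0); set L[2][1]=3
  eliminate (3,1): mult=1, new row 3: (0, 0, 8, 1); set L[3][1]=1

L[1][0] = -3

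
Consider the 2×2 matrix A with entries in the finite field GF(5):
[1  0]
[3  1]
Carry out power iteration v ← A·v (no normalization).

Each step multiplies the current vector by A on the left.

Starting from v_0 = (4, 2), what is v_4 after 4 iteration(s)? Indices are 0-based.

v_4 = (4, 0)

v_0 = (4, 2).
v_1 = A·v_0 = (4, 4).
v_2 = A·v_1 = (4, 1).
v_3 = A·v_2 = (4, 3).
v_4 = A·v_3 = (4, 0).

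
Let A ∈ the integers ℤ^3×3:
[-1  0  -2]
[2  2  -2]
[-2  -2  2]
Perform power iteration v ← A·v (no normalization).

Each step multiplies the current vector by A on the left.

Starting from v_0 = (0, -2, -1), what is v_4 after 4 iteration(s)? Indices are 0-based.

v_0 = (0, -2, -1).
v_1 = A·v_0 = (2, -2, 2).
v_2 = A·v_1 = (-6, -4, 4).
v_3 = A·v_2 = (-2, -28, 28).
v_4 = A·v_3 = (-54, -116, 116).

v_4 = (-54, -116, 116)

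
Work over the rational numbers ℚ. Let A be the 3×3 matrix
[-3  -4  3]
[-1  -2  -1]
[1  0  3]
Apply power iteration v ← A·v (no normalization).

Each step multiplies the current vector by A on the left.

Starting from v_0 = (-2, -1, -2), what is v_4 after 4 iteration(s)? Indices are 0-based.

v_0 = (-2, -1, -2).
v_1 = A·v_0 = (4, 6, -8).
v_2 = A·v_1 = (-60, -8, -20).
v_3 = A·v_2 = (152, 96, -120).
v_4 = A·v_3 = (-1200, -224, -208).

v_4 = (-1200, -224, -208)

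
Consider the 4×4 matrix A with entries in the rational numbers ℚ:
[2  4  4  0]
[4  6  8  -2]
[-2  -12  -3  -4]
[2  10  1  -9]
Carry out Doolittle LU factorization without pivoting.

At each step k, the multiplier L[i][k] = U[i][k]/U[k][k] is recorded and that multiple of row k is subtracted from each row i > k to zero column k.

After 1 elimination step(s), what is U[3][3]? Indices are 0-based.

U[3][3] = -9

[col 0] pivot 2
  R1 -= 2*R0 → (0, -2, 0, -2)  (L[1][0] := 2)
  R2 -= -1*R0 → (0, -8, 1, -4)  (L[2][0] := -1)
  R3 -= 1*R0 → (0, 6, -3, -9)  (L[3][0] := 1)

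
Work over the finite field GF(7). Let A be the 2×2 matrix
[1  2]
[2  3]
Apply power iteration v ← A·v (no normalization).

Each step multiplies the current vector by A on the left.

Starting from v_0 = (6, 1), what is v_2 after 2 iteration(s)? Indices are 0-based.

v_2 = (3, 5)

v_0 = (6, 1).
v_1 = A·v_0 = (1, 1).
v_2 = A·v_1 = (3, 5).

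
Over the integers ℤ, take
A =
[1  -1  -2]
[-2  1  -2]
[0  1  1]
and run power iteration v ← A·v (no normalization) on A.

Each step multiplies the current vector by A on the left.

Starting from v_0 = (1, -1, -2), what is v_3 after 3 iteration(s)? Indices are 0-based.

v_0 = (1, -1, -2).
v_1 = A·v_0 = (6, 1, -3).
v_2 = A·v_1 = (11, -5, -2).
v_3 = A·v_2 = (20, -23, -7).

v_3 = (20, -23, -7)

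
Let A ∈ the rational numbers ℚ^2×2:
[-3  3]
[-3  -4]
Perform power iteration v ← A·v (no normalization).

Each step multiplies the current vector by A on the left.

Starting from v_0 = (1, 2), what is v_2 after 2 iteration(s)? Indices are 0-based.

v_0 = (1, 2).
v_1 = A·v_0 = (3, -11).
v_2 = A·v_1 = (-42, 35).

v_2 = (-42, 35)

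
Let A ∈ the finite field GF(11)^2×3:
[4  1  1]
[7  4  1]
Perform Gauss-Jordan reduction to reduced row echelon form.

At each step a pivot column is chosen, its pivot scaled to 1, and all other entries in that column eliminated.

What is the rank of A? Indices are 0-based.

rank = 2

[1] R0 /= 4  ⇒  (1, 3, 3)
     R1 -= 7·R0  ⇒  (0, 5, 2)
[2] R1 /= 5  ⇒  (0, 1, 7)
     R0 -= 3·R1  ⇒  (1, 0, 4)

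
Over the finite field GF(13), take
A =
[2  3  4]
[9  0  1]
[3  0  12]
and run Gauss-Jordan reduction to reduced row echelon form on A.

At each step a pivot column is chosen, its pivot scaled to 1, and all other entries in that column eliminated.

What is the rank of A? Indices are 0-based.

[1] R0 /= 2  ⇒  (1, 8, 2)
     R1 -= 9·R0  ⇒  (0, 6, 9)
     R2 -= 3·R0  ⇒  (0, 2, 6)
[2] R1 /= 6  ⇒  (0, 1, 8)
     R0 -= 8·R1  ⇒  (1, 0, 3)
     R2 -= 2·R1  ⇒  (0, 0, 3)
[3] R2 /= 3  ⇒  (0, 0, 1)
     R0 -= 3·R2  ⇒  (1, 0, 0)
     R1 -= 8·R2  ⇒  (0, 1, 0)

rank = 3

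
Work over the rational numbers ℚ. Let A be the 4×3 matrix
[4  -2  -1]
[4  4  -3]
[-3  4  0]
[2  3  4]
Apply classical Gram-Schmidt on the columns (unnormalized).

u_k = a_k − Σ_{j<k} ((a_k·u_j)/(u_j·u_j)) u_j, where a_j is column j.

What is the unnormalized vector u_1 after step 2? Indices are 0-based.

u_1 = (-98/45, 172/45, 62/15, 131/45)

Step 1: u_0 = a_0 = (4, 4, -3, 2).
Step 2: u_1 = a_1 − (2/45)·u_0 = (-98/45, 172/45, 62/15, 131/45).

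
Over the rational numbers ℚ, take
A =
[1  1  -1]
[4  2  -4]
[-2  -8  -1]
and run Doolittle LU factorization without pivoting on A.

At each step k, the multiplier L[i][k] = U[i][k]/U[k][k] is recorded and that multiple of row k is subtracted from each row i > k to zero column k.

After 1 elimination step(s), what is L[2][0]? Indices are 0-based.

L[2][0] = -2

[col 0] pivot 1
  R1 -= 4*R0 → (0, -2, 0)  (L[1][0] := 4)
  R2 -= -2*R0 → (0, -6, -3)  (L[2][0] := -2)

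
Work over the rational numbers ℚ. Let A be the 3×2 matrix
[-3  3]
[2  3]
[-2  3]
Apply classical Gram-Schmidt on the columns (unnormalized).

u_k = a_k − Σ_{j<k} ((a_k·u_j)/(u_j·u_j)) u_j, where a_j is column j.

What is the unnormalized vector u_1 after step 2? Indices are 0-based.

Step 1: u_0 = a_0 = (-3, 2, -2).
Step 2: u_1 = a_1 − (-9/17)·u_0 = (24/17, 69/17, 33/17).

u_1 = (24/17, 69/17, 33/17)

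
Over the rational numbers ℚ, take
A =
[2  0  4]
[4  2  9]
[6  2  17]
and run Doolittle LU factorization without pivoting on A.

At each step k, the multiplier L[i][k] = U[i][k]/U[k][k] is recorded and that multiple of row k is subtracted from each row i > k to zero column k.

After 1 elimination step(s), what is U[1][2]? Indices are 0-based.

U[1][2] = 1

Step 1: pivot at (0,0) is 2.
  row1 ← row1 − (2)·row0  ⇒  L[1][0]=2, U row1=(0, 2, 1)
  row2 ← row2 − (3)·row0  ⇒  L[2][0]=3, U row2=(0, 2, 5)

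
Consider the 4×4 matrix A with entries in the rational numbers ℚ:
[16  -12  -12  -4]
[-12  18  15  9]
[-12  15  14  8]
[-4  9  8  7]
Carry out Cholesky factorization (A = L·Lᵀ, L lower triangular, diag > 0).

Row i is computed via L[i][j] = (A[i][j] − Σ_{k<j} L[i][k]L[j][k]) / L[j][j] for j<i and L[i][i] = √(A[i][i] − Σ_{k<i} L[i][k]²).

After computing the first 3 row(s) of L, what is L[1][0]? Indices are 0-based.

L[1][0] = -3

Step 1: L[0][0] = √(16) = 4.
  L[1][0] = (-12) / L[0][0] = -3.
Step 2: L[1][1] = √(9) = 3.
  L[2][0] = (-12) / L[0][0] = -3.
  L[2][1] = (6) / L[1][1] = 2.
Step 3: L[2][2] = √(1) = 1.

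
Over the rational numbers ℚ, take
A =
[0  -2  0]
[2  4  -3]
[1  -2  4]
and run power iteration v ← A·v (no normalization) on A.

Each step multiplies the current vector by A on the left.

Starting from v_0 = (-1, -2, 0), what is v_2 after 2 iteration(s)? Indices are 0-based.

v_0 = (-1, -2, 0).
v_1 = A·v_0 = (4, -10, 3).
v_2 = A·v_1 = (20, -41, 36).

v_2 = (20, -41, 36)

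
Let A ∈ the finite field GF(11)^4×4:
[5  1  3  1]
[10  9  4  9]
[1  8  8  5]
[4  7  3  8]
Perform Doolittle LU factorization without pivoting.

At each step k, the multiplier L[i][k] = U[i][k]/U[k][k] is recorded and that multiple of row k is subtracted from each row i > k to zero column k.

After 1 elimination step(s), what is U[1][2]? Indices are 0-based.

k=0: U[0][0]=5
  eliminate (1,0): mult=2, new row 1: (0, 7, 9, 7); set L[1][0]=2
  eliminate (2,0): mult=9, new row 2: (0, 10, 3, 7); set L[2][0]=9
  eliminate (3,0): mult=3, new row 3: (0, 4, 5, 5); set L[3][0]=3

U[1][2] = 9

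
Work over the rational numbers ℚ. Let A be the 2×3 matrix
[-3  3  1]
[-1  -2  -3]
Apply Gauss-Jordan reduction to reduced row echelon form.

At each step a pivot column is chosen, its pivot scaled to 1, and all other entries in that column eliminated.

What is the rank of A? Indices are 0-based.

rank = 2

pivot(0,0)=-3: scale R0 → (1, -1, -1/3)
  clear (1,0): R1 −= (-1)R0 → (0, -3, -10/3)
pivot(1,1)=-3: scale R1 → (0, 1, 10/9)
  clear (0,1): R0 −= (-1)R1 → (1, 0, 7/9)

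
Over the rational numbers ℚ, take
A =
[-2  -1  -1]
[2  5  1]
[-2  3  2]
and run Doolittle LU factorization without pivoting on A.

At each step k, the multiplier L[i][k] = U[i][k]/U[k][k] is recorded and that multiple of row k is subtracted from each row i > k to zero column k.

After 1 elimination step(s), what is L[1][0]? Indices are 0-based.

Step 1: pivot at (0,0) is -2.
  row1 ← row1 − (-1)·row0  ⇒  L[1][0]=-1, U row1=(0, 4, 0)
  row2 ← row2 − (1)·row0  ⇒  L[2][0]=1, U row2=(0, 4, 3)

L[1][0] = -1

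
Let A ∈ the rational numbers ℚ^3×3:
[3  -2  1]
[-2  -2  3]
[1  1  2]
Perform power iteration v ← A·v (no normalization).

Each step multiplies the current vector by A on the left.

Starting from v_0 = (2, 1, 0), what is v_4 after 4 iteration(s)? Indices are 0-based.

v_4 = (361, 162, 87)

v_0 = (2, 1, 0).
v_1 = A·v_0 = (4, -6, 3).
v_2 = A·v_1 = (27, 13, 4).
v_3 = A·v_2 = (59, -68, 48).
v_4 = A·v_3 = (361, 162, 87).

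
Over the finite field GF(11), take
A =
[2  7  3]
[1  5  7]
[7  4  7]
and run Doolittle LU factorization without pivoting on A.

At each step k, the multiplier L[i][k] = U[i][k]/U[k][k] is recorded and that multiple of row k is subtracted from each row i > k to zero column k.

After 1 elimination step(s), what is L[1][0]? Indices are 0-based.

L[1][0] = 6

k=0: U[0][0]=2
  eliminate (1,0): mult=6, new row 1: (0, 7, 0); set L[1][0]=6
  eliminate (2,0): mult=9, new row 2: (0, 7, 2); set L[2][0]=9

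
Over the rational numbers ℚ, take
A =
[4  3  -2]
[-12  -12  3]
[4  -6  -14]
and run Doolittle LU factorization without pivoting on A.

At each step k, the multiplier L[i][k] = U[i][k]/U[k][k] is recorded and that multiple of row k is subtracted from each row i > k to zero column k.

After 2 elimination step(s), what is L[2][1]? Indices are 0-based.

[col 0] pivot 4
  R1 -= -3*R0 → (0, -3, -3)  (L[1][0] := -3)
  R2 -= 1*R0 → (0, -9, -12)  (L[2][0] := 1)
[col 1] pivot -3
  R2 -= 3*R1 → (0, 0, -3)  (L[2][1] := 3)

L[2][1] = 3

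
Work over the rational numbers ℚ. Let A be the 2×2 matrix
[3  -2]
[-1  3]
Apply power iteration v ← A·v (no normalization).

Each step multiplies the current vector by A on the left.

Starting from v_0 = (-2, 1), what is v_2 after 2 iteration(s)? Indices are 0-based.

v_2 = (-34, 23)

v_0 = (-2, 1).
v_1 = A·v_0 = (-8, 5).
v_2 = A·v_1 = (-34, 23).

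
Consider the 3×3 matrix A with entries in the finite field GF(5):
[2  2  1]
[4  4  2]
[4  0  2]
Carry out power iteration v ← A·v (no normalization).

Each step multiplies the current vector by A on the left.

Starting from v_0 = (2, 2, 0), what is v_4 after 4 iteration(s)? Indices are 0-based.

v_4 = (4, 3, 1)

v_0 = (2, 2, 0).
v_1 = A·v_0 = (3, 1, 3).
v_2 = A·v_1 = (1, 2, 3).
v_3 = A·v_2 = (4, 3, 0).
v_4 = A·v_3 = (4, 3, 1).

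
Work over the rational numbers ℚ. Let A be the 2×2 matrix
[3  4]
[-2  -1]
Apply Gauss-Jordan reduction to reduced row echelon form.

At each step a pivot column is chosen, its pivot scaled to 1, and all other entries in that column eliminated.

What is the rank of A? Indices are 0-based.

step 1: normalize row 0 (÷3) = (1, 4/3)
  row 1: subtract -2×row0 = (0, 5/3)
step 2: normalize row 1 (÷5/3) = (0, 1)
  row 0: subtract 4/3×row1 = (1, 0)

rank = 2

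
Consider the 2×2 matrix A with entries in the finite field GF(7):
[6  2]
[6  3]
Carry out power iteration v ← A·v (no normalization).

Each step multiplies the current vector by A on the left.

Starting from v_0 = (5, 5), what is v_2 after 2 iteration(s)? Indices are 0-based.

v_2 = (1, 4)

v_0 = (5, 5).
v_1 = A·v_0 = (5, 3).
v_2 = A·v_1 = (1, 4).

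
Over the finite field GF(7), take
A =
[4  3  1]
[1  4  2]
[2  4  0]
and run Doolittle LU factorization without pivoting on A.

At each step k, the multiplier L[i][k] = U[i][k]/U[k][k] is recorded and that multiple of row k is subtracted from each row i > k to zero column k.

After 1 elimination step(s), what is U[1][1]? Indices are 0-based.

Step 1: pivot at (0,0) is 4.
  row1 ← row1 − (2)·row0  ⇒  L[1][0]=2, U row1=(0, 5, 0)
  row2 ← row2 − (4)·row0  ⇒  L[2][0]=4, U row2=(0, 6, 3)

U[1][1] = 5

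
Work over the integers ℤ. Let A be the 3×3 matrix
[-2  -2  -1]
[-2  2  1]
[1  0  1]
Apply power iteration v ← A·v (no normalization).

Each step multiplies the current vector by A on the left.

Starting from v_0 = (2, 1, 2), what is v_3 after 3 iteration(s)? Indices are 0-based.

v_3 = (-60, 12, 8)

v_0 = (2, 1, 2).
v_1 = A·v_0 = (-8, 0, 4).
v_2 = A·v_1 = (12, 20, -4).
v_3 = A·v_2 = (-60, 12, 8).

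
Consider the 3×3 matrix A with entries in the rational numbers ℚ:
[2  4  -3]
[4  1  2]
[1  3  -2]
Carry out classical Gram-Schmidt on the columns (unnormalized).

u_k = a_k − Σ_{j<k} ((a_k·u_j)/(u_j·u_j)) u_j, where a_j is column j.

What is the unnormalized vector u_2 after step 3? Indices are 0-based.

u_2 = (-33/107, 6/107, 42/107)

Step 1: u_0 = a_0 = (2, 4, 1).
Step 2: u_1 = a_1 − (5/7)·u_0 = (18/7, -13/7, 16/7).
Step 3: u_2 = a_2 − (0)·u_0 − (-112/107)·u_1 = (-33/107, 6/107, 42/107).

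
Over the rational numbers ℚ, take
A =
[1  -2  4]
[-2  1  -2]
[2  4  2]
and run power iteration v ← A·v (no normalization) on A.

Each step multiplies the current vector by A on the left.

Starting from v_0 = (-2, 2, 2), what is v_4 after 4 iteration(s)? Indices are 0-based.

v_4 = (622, -578, -92)

v_0 = (-2, 2, 2).
v_1 = A·v_0 = (2, 2, 8).
v_2 = A·v_1 = (30, -18, 28).
v_3 = A·v_2 = (178, -134, 44).
v_4 = A·v_3 = (622, -578, -92).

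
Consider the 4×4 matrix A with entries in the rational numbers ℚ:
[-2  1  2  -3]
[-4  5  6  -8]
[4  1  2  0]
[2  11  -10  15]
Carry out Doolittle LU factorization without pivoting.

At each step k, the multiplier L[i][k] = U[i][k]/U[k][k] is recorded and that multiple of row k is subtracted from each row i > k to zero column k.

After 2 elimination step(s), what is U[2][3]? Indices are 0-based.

Step 1: pivot at (0,0) is -2.
  row1 ← row1 − (2)·row0  ⇒  L[1][0]=2, U row1=(0, 3, 2, -2)
  row2 ← row2 − (-2)·row0  ⇒  L[2][0]=-2, U row2=(0, 3, 6, -6)
  row3 ← row3 − (-1)·row0  ⇒  L[3][0]=-1, U row3=(0, 12, -8, 12)
Step 2: pivot at (1,1) is 3.
  row2 ← row2 − (1)·row1  ⇒  L[2][1]=1, U row2=(0, 0, 4, -4)
  row3 ← row3 − (4)·row1  ⇒  L[3][1]=4, U row3=(0, 0, -16, 20)

U[2][3] = -4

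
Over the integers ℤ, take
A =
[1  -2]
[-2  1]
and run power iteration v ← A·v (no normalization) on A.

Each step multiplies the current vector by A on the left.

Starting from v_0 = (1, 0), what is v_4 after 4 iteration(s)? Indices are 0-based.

v_4 = (41, -40)

v_0 = (1, 0).
v_1 = A·v_0 = (1, -2).
v_2 = A·v_1 = (5, -4).
v_3 = A·v_2 = (13, -14).
v_4 = A·v_3 = (41, -40).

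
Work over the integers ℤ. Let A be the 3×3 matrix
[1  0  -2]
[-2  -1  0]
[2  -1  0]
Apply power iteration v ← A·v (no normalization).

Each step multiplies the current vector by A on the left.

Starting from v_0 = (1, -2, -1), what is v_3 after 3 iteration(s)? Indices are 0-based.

v_0 = (1, -2, -1).
v_1 = A·v_0 = (3, 0, 4).
v_2 = A·v_1 = (-5, -6, 6).
v_3 = A·v_2 = (-17, 16, -4).

v_3 = (-17, 16, -4)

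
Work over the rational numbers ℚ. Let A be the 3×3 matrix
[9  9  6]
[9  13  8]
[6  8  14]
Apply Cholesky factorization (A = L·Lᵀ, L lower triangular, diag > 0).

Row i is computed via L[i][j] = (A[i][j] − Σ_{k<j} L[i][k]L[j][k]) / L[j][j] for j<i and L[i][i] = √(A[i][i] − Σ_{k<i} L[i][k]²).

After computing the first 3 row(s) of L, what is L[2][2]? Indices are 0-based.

L[2][2] = 3

Step 1: L[0][0] = √(9) = 3.
  L[1][0] = (9) / L[0][0] = 3.
Step 2: L[1][1] = √(4) = 2.
  L[2][0] = (6) / L[0][0] = 2.
  L[2][1] = (2) / L[1][1] = 1.
Step 3: L[2][2] = √(9) = 3.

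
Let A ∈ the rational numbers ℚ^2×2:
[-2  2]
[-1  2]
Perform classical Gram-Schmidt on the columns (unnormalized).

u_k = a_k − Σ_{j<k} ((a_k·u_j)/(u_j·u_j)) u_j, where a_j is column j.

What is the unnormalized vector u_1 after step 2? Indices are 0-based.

Step 1: u_0 = a_0 = (-2, -1).
Step 2: u_1 = a_1 − (-6/5)·u_0 = (-2/5, 4/5).

u_1 = (-2/5, 4/5)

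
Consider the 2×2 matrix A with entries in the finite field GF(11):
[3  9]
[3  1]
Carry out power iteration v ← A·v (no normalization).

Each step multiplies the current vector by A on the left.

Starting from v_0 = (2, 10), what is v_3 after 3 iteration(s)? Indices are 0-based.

v_3 = (6, 5)

v_0 = (2, 10).
v_1 = A·v_0 = (8, 5).
v_2 = A·v_1 = (3, 7).
v_3 = A·v_2 = (6, 5).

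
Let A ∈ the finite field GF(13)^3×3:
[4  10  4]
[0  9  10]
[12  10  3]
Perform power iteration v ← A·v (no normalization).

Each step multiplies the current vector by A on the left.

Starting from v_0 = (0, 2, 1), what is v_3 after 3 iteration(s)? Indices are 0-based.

v_3 = (10, 9, 10)

v_0 = (0, 2, 1).
v_1 = A·v_0 = (11, 2, 10).
v_2 = A·v_1 = (0, 1, 0).
v_3 = A·v_2 = (10, 9, 10).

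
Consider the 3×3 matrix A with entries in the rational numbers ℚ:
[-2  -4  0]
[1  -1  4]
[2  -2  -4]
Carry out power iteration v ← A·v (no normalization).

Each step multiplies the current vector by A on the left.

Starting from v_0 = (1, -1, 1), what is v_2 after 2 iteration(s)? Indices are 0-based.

v_0 = (1, -1, 1).
v_1 = A·v_0 = (2, 6, 0).
v_2 = A·v_1 = (-28, -4, -8).

v_2 = (-28, -4, -8)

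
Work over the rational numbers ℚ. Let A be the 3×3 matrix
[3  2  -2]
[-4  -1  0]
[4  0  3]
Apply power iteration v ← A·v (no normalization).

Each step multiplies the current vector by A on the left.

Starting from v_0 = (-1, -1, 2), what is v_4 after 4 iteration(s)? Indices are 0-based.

v_0 = (-1, -1, 2).
v_1 = A·v_0 = (-9, 5, 2).
v_2 = A·v_1 = (-21, 31, -30).
v_3 = A·v_2 = (59, 53, -174).
v_4 = A·v_3 = (631, -289, -286).

v_4 = (631, -289, -286)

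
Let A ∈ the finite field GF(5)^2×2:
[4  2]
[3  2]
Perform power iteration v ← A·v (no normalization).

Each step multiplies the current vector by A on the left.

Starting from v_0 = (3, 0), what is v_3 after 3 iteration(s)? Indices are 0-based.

v_3 = (2, 1)

v_0 = (3, 0).
v_1 = A·v_0 = (2, 4).
v_2 = A·v_1 = (1, 4).
v_3 = A·v_2 = (2, 1).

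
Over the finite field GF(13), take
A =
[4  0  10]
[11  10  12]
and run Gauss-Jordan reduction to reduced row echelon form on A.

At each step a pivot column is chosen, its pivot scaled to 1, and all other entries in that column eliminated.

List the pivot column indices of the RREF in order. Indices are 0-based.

pivot columns: 0, 1

pivot(0,0)=4: scale R0 → (1, 0, 9)
  clear (1,0): R1 −= (11)R0 → (0, 10, 4)
pivot(1,1)=10: scale R1 → (0, 1, 3)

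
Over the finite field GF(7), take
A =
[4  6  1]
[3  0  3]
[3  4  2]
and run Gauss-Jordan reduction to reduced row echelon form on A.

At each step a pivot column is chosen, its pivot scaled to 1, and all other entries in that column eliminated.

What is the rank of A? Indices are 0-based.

[1] R0 /= 4  ⇒  (1, 5, 2)
     R1 -= 3·R0  ⇒  (0, 6, 4)
     R2 -= 3·R0  ⇒  (0, 3, 3)
[2] R1 /= 6  ⇒  (0, 1, 3)
     R0 -= 5·R1  ⇒  (1, 0, 1)
     R2 -= 3·R1  ⇒  (0, 0, 1)
[3] R2 /= 1  ⇒  (0, 0, 1)
     R0 -= 1·R2  ⇒  (1, 0, 0)
     R1 -= 3·R2  ⇒  (0, 1, 0)

rank = 3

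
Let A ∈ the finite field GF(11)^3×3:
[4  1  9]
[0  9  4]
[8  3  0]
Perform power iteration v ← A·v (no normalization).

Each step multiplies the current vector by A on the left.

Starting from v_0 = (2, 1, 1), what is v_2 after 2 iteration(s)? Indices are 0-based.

v_2 = (3, 6, 7)

v_0 = (2, 1, 1).
v_1 = A·v_0 = (7, 2, 8).
v_2 = A·v_1 = (3, 6, 7).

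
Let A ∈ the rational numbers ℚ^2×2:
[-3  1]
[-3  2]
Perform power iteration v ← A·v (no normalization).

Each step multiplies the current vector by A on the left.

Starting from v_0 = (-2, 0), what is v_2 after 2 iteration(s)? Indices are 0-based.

v_2 = (-12, -6)

v_0 = (-2, 0).
v_1 = A·v_0 = (6, 6).
v_2 = A·v_1 = (-12, -6).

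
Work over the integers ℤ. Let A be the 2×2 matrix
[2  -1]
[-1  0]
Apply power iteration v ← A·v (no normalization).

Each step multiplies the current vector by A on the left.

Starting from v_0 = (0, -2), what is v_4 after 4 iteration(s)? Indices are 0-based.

v_4 = (24, -10)

v_0 = (0, -2).
v_1 = A·v_0 = (2, 0).
v_2 = A·v_1 = (4, -2).
v_3 = A·v_2 = (10, -4).
v_4 = A·v_3 = (24, -10).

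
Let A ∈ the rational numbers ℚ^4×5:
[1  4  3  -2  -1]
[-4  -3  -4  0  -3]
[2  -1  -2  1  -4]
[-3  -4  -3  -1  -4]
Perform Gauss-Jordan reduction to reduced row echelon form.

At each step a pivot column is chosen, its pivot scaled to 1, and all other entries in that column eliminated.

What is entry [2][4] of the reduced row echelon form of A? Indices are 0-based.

M[2][4] = 83/37

step 1: normalize row 0 (÷1) = (1, 4, 3, -2, -1)
  row 1: subtract -4×row0 = (0, 13, 8, -8, -7)
  row 2: subtract 2×row0 = (0, -9, -8, 5, -2)
  row 3: subtract -3×row0 = (0, 8, 6, -7, -7)
step 2: normalize row 1 (÷13) = (0, 1, 8/13, -8/13, -7/13)
  row 0: subtract 4×row1 = (1, 0, 7/13, 6/13, 15/13)
  row 2: subtract -9×row1 = (0, 0, -32/13, -7/13, -89/13)
  row 3: subtract 8×row1 = (0, 0, 14/13, -27/13, -35/13)
step 3: normalize row 2 (÷-32/13) = (0, 0, 1, 7/32, 89/32)
  row 0: subtract 7/13×row2 = (1, 0, 0, 11/32, -11/32)
  row 1: subtract 8/13×row2 = (0, 1, 0, -3/4, -9/4)
  row 3: subtract 14/13×row2 = (0, 0, 0, -37/16, -91/16)
step 4: normalize row 3 (÷-37/16) = (0, 0, 0, 1, 91/37)
  row 0: subtract 11/32×row3 = (1, 0, 0, 0, -44/37)
  row 1: subtract -3/4×row3 = (0, 1, 0, 0, -15/37)
  row 2: subtract 7/32×row3 = (0, 0, 1, 0, 83/37)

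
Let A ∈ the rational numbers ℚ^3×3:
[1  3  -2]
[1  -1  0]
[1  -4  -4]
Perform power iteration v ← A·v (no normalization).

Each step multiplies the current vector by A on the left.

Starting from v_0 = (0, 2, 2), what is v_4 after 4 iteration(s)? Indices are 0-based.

v_0 = (0, 2, 2).
v_1 = A·v_0 = (2, -2, -16).
v_2 = A·v_1 = (28, 4, 74).
v_3 = A·v_2 = (-108, 24, -284).
v_4 = A·v_3 = (532, -132, 932).

v_4 = (532, -132, 932)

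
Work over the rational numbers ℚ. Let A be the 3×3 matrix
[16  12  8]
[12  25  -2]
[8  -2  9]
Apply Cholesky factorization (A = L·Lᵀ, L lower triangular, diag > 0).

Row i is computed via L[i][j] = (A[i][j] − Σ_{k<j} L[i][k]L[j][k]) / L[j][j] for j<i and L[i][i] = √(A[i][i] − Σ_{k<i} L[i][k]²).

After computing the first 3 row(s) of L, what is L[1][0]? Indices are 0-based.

Step 1: L[0][0] = √(16) = 4.
  L[1][0] = (12) / L[0][0] = 3.
Step 2: L[1][1] = √(16) = 4.
  L[2][0] = (8) / L[0][0] = 2.
  L[2][1] = (-8) / L[1][1] = -2.
Step 3: L[2][2] = √(1) = 1.

L[1][0] = 3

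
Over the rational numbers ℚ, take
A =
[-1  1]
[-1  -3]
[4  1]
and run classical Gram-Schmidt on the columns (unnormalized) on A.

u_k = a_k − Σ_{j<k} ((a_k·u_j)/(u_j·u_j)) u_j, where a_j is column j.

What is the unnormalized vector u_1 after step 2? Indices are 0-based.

u_1 = (4/3, -8/3, -1/3)

Step 1: u_0 = a_0 = (-1, -1, 4).
Step 2: u_1 = a_1 − (1/3)·u_0 = (4/3, -8/3, -1/3).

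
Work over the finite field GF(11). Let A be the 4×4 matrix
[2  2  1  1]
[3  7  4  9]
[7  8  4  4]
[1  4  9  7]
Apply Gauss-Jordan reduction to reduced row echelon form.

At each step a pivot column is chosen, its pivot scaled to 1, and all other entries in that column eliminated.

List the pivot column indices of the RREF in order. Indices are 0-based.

[1] R0 /= 2  ⇒  (1, 1, 6, 6)
     R1 -= 3·R0  ⇒  (0, 4, 8, 2)
     R2 -= 7·R0  ⇒  (0, 1, 6, 6)
     R3 -= 1·R0  ⇒  (0, 3, 3, 1)
[2] R1 /= 4  ⇒  (0, 1, 2, 6)
     R0 -= 1·R1  ⇒  (1, 0, 4, 0)
     R2 -= 1·R1  ⇒  (0, 0, 4, 0)
     R3 -= 3·R1  ⇒  (0, 0, 8, 5)
[3] R2 /= 4  ⇒  (0, 0, 1, 0)
     R0 -= 4·R2  ⇒  (1, 0, 0, 0)
     R1 -= 2·R2  ⇒  (0, 1, 0, 6)
     R3 -= 8·R2  ⇒  (0, 0, 0, 5)
[4] R3 /= 5  ⇒  (0, 0, 0, 1)
     R1 -= 6·R3  ⇒  (0, 1, 0, 0)

pivot columns: 0, 1, 2, 3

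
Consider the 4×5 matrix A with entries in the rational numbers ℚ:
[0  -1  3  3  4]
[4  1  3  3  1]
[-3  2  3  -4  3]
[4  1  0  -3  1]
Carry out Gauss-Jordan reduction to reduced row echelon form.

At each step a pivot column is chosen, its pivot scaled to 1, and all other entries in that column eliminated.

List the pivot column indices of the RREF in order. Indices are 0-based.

pivot columns: 0, 1, 2, 3

[1] R0 <-> R1
[1] R0 /= 4  ⇒  (1, 1/4, 3/4, 3/4, 1/4)
     R2 -= -3·R0  ⇒  (0, 11/4, 21/4, -7/4, 15/4)
     R3 -= 4·R0  ⇒  (0, 0, -3, -6, 0)
[2] R1 /= -1  ⇒  (0, 1, -3, -3, -4)
     R0 -= 1/4·R1  ⇒  (1, 0, 3/2, 3/2, 5/4)
     R2 -= 11/4·R1  ⇒  (0, 0, 27/2, 13/2, 59/4)
[3] R2 /= 27/2  ⇒  (0, 0, 1, 13/27, 59/54)
     R0 -= 3/2·R2  ⇒  (1, 0, 0, 7/9, -7/18)
     R1 -= -3·R2  ⇒  (0, 1, 0, -14/9, -13/18)
     R3 -= -3·R2  ⇒  (0, 0, 0, -41/9, 59/18)
[4] R3 /= -41/9  ⇒  (0, 0, 0, 1, -59/82)
     R0 -= 7/9·R3  ⇒  (1, 0, 0, 0, 7/41)
     R1 -= -14/9·R3  ⇒  (0, 1, 0, 0, -151/82)
     R2 -= 13/27·R3  ⇒  (0, 0, 1, 0, 59/41)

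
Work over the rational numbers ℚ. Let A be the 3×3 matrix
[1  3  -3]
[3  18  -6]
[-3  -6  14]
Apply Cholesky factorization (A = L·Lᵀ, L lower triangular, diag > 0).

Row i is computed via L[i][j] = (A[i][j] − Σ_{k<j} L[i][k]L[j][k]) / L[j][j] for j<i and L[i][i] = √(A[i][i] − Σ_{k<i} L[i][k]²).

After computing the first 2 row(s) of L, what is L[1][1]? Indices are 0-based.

L[1][1] = 3

Step 1: L[0][0] = √(1) = 1.
  L[1][0] = (3) / L[0][0] = 3.
Step 2: L[1][1] = √(9) = 3.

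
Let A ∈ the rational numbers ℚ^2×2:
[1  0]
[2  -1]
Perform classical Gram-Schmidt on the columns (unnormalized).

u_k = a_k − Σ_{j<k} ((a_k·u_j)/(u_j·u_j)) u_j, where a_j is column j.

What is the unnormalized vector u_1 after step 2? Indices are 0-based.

u_1 = (2/5, -1/5)

Step 1: u_0 = a_0 = (1, 2).
Step 2: u_1 = a_1 − (-2/5)·u_0 = (2/5, -1/5).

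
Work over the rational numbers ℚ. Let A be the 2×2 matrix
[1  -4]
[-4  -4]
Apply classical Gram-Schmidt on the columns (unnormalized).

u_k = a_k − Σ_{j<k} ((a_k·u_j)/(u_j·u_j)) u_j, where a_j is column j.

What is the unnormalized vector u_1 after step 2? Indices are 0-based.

Step 1: u_0 = a_0 = (1, -4).
Step 2: u_1 = a_1 − (12/17)·u_0 = (-80/17, -20/17).

u_1 = (-80/17, -20/17)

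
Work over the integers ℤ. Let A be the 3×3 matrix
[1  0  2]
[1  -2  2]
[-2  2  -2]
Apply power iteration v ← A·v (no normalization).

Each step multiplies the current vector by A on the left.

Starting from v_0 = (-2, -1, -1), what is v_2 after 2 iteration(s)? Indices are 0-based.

v_2 = (4, 8, -4)

v_0 = (-2, -1, -1).
v_1 = A·v_0 = (-4, -2, 4).
v_2 = A·v_1 = (4, 8, -4).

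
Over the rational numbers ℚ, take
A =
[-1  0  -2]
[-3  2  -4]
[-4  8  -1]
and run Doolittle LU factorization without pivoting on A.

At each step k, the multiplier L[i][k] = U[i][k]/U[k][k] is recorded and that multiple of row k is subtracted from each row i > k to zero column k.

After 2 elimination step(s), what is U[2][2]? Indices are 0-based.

U[2][2] = -1

Step 1: pivot at (0,0) is -1.
  row1 ← row1 − (3)·row0  ⇒  L[1][0]=3, U row1=(0, 2, 2)
  row2 ← row2 − (4)·row0  ⇒  L[2][0]=4, U row2=(0, 8, 7)
Step 2: pivot at (1,1) is 2.
  row2 ← row2 − (4)·row1  ⇒  L[2][1]=4, U row2=(0, 0, -1)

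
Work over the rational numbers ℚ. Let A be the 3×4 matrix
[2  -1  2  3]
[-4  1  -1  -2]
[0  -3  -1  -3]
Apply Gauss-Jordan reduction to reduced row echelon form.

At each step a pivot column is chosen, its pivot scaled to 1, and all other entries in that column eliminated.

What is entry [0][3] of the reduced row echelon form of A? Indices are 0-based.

M[0][3] = 1/4

pivot(0,0)=2: scale R0 → (1, -1/2, 1, 3/2)
  clear (1,0): R1 −= (-4)R0 → (0, -1, 3, 4)
pivot(1,1)=-1: scale R1 → (0, 1, -3, -4)
  clear (0,1): R0 −= (-1/2)R1 → (1, 0, -1/2, -1/2)
  clear (2,1): R2 −= (-3)R1 → (0, 0, -10, -15)
pivot(2,2)=-10: scale R2 → (0, 0, 1, 3/2)
  clear (0,2): R0 −= (-1/2)R2 → (1, 0, 0, 1/4)
  clear (1,2): R1 −= (-3)R2 → (0, 1, 0, 1/2)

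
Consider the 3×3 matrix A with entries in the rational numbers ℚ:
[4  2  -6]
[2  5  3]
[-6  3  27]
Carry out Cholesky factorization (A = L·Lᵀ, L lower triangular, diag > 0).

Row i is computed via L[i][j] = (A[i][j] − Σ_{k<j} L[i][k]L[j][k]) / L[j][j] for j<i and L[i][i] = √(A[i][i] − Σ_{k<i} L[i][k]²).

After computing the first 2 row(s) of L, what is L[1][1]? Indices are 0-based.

Step 1: L[0][0] = √(4) = 2.
  L[1][0] = (2) / L[0][0] = 1.
Step 2: L[1][1] = √(4) = 2.

L[1][1] = 2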